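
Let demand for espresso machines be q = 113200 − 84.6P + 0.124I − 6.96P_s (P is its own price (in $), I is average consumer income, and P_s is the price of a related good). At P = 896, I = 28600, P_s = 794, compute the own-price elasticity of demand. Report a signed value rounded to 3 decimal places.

At the given values, q = 113200 − 84.6(896) + 0.124(28600) − 6.96(794) = 35418.56.
∂q/∂P = −84.6.
E = (-84.6) × (896/35418.56) = -2.14016…

-2.140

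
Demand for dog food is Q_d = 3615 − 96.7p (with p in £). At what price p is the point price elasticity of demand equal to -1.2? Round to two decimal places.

Ed = −96.7p/(3615 − 96.7p). Set this equal to -1.2:
96.7p = 1.2·(3615 − 96.7p) ⇒ 96.7p(1 + 1.2) = 1.2·3615
p = 1.2·3615 / (96.7·2.2) = 20.3910…

20.39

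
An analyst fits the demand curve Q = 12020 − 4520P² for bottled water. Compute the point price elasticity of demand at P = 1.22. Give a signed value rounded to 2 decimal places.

dQ/dP = −2·4520·P = -11028.8. At P = 1.22, Q = 5292.432.
Ed = (dQ/dP)·(P/Q) = (-11028.8) × (1.22/5292.432) = -2.5423…

-2.54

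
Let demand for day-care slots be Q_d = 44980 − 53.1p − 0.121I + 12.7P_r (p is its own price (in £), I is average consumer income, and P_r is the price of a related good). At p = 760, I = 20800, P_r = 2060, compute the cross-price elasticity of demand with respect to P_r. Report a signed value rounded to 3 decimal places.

0.925

At the given values, Q_d = 44980 − 53.1(760) − 0.121(20800) + 12.7(2060) = 28269.2.
∂Q_d/∂P_r = 12.7.
E = (12.7) × (2060/28269.2) = 0.92545…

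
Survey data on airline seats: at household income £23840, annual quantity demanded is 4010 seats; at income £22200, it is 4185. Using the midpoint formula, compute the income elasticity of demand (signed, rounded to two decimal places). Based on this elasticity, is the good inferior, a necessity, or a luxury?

%ΔQ = (4185 − 4010)/[( 4010 + 4185)/2] = 175/4097.5 = 0.042708…
%ΔIncome = (22200 − 23840)/[( 23840 + 22200)/2] = -1640/23020 = -0.071242…
E_income = (175/4097.5) / (-1640/23020) = -0.5994…
E_income < 0 ⇒ inferior good.

-0.60; inferior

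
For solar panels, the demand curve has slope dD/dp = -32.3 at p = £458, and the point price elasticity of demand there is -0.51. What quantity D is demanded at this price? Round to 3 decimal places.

29006.667

Ed = (dD/dp)·(p/D) ⇒ D = (dD/dp)·p/Ed = (-32.3)·458/(-0.51) = 29006.66666…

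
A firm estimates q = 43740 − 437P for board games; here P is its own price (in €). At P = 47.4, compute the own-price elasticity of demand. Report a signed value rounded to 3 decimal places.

-0.900

At the given values, q = 43740 − 437(47.4) = 23026.2.
∂q/∂P = −437.
E = (-437) × (47.4/23026.2) = -0.89957…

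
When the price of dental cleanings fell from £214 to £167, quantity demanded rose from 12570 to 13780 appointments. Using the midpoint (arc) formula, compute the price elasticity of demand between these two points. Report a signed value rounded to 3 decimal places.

%ΔQ = (13780 − 12570) / [(12570 + 13780)/2] = 1210/13175 = 0.091840…
%ΔP = (167 − 214) / [(214 + 167)/2] = -47/190.5 = -0.246719…
Arc Ed = %ΔQ / %ΔP = (1210/13175) / (-47/190.5) = -0.37224…

-0.372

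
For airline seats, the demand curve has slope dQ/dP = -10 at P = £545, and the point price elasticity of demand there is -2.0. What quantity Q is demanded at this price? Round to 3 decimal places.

2725.000

Ed = (dQ/dP)·(P/Q) ⇒ Q = (dQ/dP)·P/Ed = (-10)·545/(-2.0) = 2725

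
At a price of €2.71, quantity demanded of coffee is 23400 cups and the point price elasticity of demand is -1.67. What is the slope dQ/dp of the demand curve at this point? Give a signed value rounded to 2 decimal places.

Ed = (dQ/dp)·(p/Q) ⇒ dQ/dp = Ed·Q/p = (-1.67)·23400/2.71 = -14419.9261…

-14419.93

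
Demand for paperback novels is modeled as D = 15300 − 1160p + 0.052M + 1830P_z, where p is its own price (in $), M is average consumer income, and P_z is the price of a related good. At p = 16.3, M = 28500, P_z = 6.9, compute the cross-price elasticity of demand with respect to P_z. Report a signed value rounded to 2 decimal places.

1.20

At the given values, D = 15300 − 1160(16.3) + 0.052(28500) + 1830(6.9) = 10501.
∂D/∂P_z = 1830.
E = (1830) × (6.9/10501) = 1.2024…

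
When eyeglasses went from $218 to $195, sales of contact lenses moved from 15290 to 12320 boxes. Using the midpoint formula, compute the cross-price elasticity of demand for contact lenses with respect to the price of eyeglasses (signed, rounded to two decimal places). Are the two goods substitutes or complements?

%ΔQ_{contact lenses} = (12320 − 15290)/avg = -2970/13805 = -0.215139…
%ΔP_{eyeglasses} = (195 − 218)/avg = -23/206.5 = -0.111380…
E_cross = (-2970/13805) / (-23/206.5) = 1.9315…
E_cross > 0 ⇒ the goods are substitutes.

1.93; substitutes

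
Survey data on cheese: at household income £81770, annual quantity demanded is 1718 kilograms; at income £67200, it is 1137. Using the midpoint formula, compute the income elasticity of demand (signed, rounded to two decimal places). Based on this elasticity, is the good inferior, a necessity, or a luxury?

2.08; luxury

%ΔQ = (1137 − 1718)/[( 1718 + 1137)/2] = -581/1427.5 = -0.407005…
%ΔIncome = (67200 − 81770)/[( 81770 + 67200)/2] = -14570/74485 = -0.195609…
E_income = (-581/1427.5) / (-14570/74485) = 2.0806…
E_income > 1 ⇒ normal good, luxury.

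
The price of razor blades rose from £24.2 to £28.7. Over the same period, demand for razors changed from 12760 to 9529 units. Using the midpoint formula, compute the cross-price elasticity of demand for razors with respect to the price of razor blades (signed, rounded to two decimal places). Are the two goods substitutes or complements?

-1.70; complements

%ΔQ_{razors} = (9529 − 12760)/avg = -3231/11144.5 = -0.289918…
%ΔP_{razor blades} = (28.7 − 24.2)/avg = 4.5/26.45 = 0.170132…
E_cross = (-3231/11144.5) / (4.5/26.45) = -1.7040…
E_cross < 0 ⇒ the goods are complements.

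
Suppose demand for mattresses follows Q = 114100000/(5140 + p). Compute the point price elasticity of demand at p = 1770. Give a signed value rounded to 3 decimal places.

-0.256

dQ/dp = −114100000/(5140 + p)² = -2.38962. At p = 1770, Q = 16512.3.
Ed = (dQ/dp)·(p/Q) = (-2.38962) × (1770/16512.3) = -0.25615…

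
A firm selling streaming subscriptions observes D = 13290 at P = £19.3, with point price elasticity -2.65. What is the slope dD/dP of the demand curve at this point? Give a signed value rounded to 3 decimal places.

Ed = (dD/dP)·(P/D) ⇒ dD/dP = Ed·D/P = (-2.65)·13290/19.3 = -1824.79274…

-1824.793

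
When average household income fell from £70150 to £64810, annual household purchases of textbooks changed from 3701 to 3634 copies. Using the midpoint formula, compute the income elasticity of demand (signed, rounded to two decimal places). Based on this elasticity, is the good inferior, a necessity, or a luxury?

0.23; necessity

%ΔQ = (3634 − 3701)/[( 3701 + 3634)/2] = -67/3667.5 = -0.018268…
%ΔIncome = (64810 − 70150)/[( 70150 + 64810)/2] = -5340/67480 = -0.079134…
E_income = (-67/3667.5) / (-5340/67480) = 0.2308…
0 < E_income < 1 ⇒ normal good, necessity.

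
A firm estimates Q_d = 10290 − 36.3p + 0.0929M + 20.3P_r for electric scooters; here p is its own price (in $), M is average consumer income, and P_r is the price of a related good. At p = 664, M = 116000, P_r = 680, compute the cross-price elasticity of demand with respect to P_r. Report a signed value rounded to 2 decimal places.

1.28

At the given values, Q_d = 10290 − 36.3(664) + 0.0929(116000) + 20.3(680) = 10767.2.
∂Q_d/∂P_r = 20.3.
E = (20.3) × (680/10767.2) = 1.2820…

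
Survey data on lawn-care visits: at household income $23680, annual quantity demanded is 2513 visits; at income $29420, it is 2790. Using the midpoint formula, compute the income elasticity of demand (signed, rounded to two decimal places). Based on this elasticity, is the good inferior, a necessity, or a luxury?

%ΔQ = (2790 − 2513)/[( 2513 + 2790)/2] = 277/2651.5 = 0.104469…
%ΔIncome = (29420 − 23680)/[( 23680 + 29420)/2] = 5740/26550 = 0.216195…
E_income = (277/2651.5) / (5740/26550) = 0.4832…
0 < E_income < 1 ⇒ normal good, necessity.

0.48; necessity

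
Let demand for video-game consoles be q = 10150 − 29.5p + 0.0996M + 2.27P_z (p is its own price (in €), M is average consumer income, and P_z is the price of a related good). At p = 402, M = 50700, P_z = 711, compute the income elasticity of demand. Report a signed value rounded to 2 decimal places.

At the given values, q = 10150 − 29.5(402) + 0.0996(50700) + 2.27(711) = 4954.69.
∂q/∂M = 0.0996.
E = (0.0996) × (50700/4954.69) = 1.0191…

1.02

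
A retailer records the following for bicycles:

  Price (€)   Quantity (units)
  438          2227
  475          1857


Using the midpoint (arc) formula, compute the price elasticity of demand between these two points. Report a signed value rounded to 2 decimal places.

%ΔQ = (1857 − 2227) / [(2227 + 1857)/2] = -370/2042 = -0.181194…
%ΔP = (475 − 438) / [(438 + 475)/2] = 37/456.5 = 0.081051…
Arc Ed = %ΔQ / %ΔP = (-370/2042) / (37/456.5) = -2.2355…

-2.24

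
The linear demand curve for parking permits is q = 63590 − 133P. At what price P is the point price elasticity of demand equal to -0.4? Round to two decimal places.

136.61

Ed = −133P/(63590 − 133P). Set this equal to -0.4:
133P = 0.4·(63590 − 133P) ⇒ 133P(1 + 0.4) = 0.4·63590
P = 0.4·63590 / (133·1.4) = 136.6058…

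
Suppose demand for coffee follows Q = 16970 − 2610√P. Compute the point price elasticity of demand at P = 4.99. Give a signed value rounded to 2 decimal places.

dQ/dP = −2610/(2√P) = -584.198. At P = 4.99, Q = 11139.7.
Ed = (dQ/dP)·(P/Q) = (-584.198) × (4.99/11139.7) = -0.2616…

-0.26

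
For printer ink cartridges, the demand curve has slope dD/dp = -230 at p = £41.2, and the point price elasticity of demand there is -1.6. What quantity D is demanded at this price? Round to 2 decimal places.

Ed = (dD/dp)·(p/D) ⇒ D = (dD/dp)·p/Ed = (-230)·41.2/(-1.6) = 5922.5

5922.50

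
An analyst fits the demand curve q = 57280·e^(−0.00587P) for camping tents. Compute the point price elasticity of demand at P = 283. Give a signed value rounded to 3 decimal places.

dq/dP = −0.00587·q = -63.8538. At P = 283, q = 10878.
Ed = (dq/dP)·(P/q) = (-63.8538) × (283/10878) = -1.66121

-1.661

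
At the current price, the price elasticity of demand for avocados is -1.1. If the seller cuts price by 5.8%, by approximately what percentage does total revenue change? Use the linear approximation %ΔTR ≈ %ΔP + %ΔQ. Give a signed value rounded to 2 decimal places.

+0.58%

%ΔQ ≈ Ed × %ΔP = (-1.1) × (-5.8%) = +6.3800%
%ΔTR ≈ %ΔP + %ΔQ = (-5.8%) + (+6.3800%) = +0.5800%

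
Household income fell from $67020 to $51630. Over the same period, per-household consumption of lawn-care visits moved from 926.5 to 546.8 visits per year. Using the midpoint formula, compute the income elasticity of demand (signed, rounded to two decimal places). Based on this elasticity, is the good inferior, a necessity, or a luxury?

1.99; luxury

%ΔQ = (546.8 − 926.5)/[( 926.5 + 546.8)/2] = -379.7/736.65 = -0.515441…
%ΔIncome = (51630 − 67020)/[( 67020 + 51630)/2] = -15390/59325 = -0.259418…
E_income = (-379.7/736.65) / (-15390/59325) = 1.9869…
E_income > 1 ⇒ normal good, luxury.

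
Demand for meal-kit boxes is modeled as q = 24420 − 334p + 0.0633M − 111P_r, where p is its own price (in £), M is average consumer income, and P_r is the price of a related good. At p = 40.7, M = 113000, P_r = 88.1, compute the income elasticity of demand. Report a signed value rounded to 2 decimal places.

At the given values, q = 24420 − 334(40.7) + 0.0633(113000) − 111(88.1) = 8200.
∂q/∂M = 0.0633.
E = (0.0633) × (113000/8200) = 0.8723…

0.87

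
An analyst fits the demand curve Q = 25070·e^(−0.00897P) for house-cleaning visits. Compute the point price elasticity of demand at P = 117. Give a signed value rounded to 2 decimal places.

dQ/dP = −0.00897·Q = -78.7334. At P = 117, Q = 8777.41.
Ed = (dQ/dP)·(P/Q) = (-78.7334) × (117/8777.41) = -1.0494…

-1.05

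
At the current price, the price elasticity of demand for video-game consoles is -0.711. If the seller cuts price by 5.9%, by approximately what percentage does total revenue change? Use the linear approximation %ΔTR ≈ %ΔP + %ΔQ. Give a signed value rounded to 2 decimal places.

-1.71%

%ΔQ ≈ Ed × %ΔP = (-0.711) × (-5.9%) = +4.1949%
%ΔTR ≈ %ΔP + %ΔQ = (-5.9%) + (+4.1949%) = -1.7051%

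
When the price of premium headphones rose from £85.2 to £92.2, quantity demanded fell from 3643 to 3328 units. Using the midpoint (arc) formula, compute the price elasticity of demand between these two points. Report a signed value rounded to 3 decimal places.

-1.145

%ΔQ = (3328 − 3643) / [(3643 + 3328)/2] = -315/3485.5 = -0.090374…
%ΔP = (92.2 − 85.2) / [(85.2 + 92.2)/2] = 7/88.7 = 0.078917…
Arc Ed = %ΔQ / %ΔP = (-315/3485.5) / (7/88.7) = -1.14517…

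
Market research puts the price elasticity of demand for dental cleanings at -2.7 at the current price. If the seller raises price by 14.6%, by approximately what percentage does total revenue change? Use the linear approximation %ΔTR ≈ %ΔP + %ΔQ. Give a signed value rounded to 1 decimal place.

-24.8%

%ΔQ ≈ Ed × %ΔP = (-2.7) × (+14.6%) = -39.4200%
%ΔTR ≈ %ΔP + %ΔQ = (+14.6%) + (-39.4200%) = -24.8200%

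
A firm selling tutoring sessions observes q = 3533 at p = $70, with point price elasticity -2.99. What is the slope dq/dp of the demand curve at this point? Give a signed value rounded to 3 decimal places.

-150.910

Ed = (dq/dp)·(p/q) ⇒ dq/dp = Ed·q/p = (-2.99)·3533/70 = -150.90957…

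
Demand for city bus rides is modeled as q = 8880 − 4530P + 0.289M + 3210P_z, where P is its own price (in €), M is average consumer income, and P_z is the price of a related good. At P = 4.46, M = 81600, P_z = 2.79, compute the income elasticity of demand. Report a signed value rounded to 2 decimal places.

At the given values, q = 8880 − 4530(4.46) + 0.289(81600) + 3210(2.79) = 21214.5.
∂q/∂M = 0.289.
E = (0.289) × (81600/21214.5) = 1.1116…

1.11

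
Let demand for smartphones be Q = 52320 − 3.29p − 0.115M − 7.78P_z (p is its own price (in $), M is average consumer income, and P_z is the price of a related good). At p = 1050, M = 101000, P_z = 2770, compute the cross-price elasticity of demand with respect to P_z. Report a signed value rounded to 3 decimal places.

-1.373

At the given values, Q = 52320 − 3.29(1050) − 0.115(101000) − 7.78(2770) = 15699.9.
∂Q/∂P_z = -7.78.
E = (-7.78) × (2770/15699.9) = -1.37265…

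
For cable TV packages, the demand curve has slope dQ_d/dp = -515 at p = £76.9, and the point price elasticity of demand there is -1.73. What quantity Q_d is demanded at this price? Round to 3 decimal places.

Ed = (dQ_d/dp)·(p/Q_d) ⇒ Q_d = (dQ_d/dp)·p/Ed = (-515)·76.9/(-1.73) = 22892.19653…

22892.197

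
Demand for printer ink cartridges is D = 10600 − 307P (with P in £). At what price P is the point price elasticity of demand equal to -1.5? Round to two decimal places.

Ed = −307P/(10600 − 307P). Set this equal to -1.5:
307P = 1.5·(10600 − 307P) ⇒ 307P(1 + 1.5) = 1.5·10600
P = 1.5·10600 / (307·2.5) = 20.7166…

20.72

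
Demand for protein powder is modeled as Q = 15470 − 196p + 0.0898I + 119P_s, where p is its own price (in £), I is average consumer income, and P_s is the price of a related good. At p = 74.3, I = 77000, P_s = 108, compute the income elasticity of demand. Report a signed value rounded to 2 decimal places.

At the given values, Q = 15470 − 196(74.3) + 0.0898(77000) + 119(108) = 20673.8.
∂Q/∂I = 0.0898.
E = (0.0898) × (77000/20673.8) = 0.3344…

0.33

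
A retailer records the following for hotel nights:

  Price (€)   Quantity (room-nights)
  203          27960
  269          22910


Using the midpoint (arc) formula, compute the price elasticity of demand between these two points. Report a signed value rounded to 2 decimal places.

%ΔQ = (22910 − 27960) / [(27960 + 22910)/2] = -5050/25435 = -0.198545…
%ΔP = (269 − 203) / [(203 + 269)/2] = 66/236 = 0.279661…
Arc Ed = %ΔQ / %ΔP = (-5050/25435) / (66/236) = -0.7099…

-0.71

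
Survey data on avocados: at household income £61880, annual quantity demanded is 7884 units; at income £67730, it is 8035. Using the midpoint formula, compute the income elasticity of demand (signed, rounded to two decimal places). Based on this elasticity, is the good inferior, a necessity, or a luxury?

%ΔQ = (8035 − 7884)/[( 7884 + 8035)/2] = 151/7959.5 = 0.018971…
%ΔIncome = (67730 − 61880)/[( 61880 + 67730)/2] = 5850/64805 = 0.090270…
E_income = (151/7959.5) / (5850/64805) = 0.2101…
0 < E_income < 1 ⇒ normal good, necessity.

0.21; necessity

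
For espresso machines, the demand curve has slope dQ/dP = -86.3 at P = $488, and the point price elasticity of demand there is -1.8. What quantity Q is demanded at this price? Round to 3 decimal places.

23396.889

Ed = (dQ/dP)·(P/Q) ⇒ Q = (dQ/dP)·P/Ed = (-86.3)·488/(-1.8) = 23396.88888…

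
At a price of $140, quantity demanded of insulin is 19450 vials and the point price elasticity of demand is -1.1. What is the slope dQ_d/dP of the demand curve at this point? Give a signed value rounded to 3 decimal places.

-152.821

Ed = (dQ_d/dP)·(P/Q_d) ⇒ dQ_d/dP = Ed·Q_d/P = (-1.1)·19450/140 = -152.82142…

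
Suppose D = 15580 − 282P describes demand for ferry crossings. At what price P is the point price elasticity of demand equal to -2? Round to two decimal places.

Ed = −282P/(15580 − 282P). Set this equal to -2:
282P = 2·(15580 − 282P) ⇒ 282P(1 + 2) = 2·15580
P = 2·15580 / (282·3) = 36.8321…

36.83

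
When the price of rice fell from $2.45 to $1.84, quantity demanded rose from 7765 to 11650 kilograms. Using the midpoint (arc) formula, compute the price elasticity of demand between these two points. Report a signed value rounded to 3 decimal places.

-1.407

%ΔQ = (11650 − 7765) / [(7765 + 11650)/2] = 3885/9707.5 = 0.400206…
%ΔP = (1.84 − 2.45) / [(2.45 + 1.84)/2] = -0.61/2.145 = -0.284382…
Arc Ed = %ΔQ / %ΔP = (3885/9707.5) / (-0.61/2.145) = -1.40728…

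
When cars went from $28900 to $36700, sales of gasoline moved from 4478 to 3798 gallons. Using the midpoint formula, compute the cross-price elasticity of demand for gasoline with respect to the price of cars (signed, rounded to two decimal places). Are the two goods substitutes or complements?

%ΔQ_{gasoline} = (3798 − 4478)/avg = -680/4138 = -0.164330…
%ΔP_{cars} = (36700 − 28900)/avg = 7800/32800 = 0.237804…
E_cross = (-680/4138) / (7800/32800) = -0.6910…
E_cross < 0 ⇒ the goods are complements.

-0.69; complements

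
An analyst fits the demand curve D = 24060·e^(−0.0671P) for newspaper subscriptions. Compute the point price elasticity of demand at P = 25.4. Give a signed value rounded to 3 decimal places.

dD/dP = −0.0671·D = -293.652. At P = 25.4, D = 4376.33.
Ed = (dD/dP)·(P/D) = (-293.652) × (25.4/4376.33) = -1.70434

-1.704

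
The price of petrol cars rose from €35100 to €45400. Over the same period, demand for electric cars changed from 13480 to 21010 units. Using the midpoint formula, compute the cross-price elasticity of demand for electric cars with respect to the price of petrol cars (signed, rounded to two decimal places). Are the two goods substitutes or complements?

1.71; substitutes

%ΔQ_{electric cars} = (21010 − 13480)/avg = 7530/17245 = 0.436648…
%ΔP_{petrol cars} = (45400 − 35100)/avg = 10300/40250 = 0.255900…
E_cross = (7530/17245) / (10300/40250) = 1.7063…
E_cross > 0 ⇒ the goods are substitutes.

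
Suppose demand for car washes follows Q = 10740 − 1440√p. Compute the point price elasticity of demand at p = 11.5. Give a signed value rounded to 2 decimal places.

dQ/dp = −1440/(2√p) = -212.316. At p = 11.5, Q = 5856.72.
Ed = (dQ/dp)·(p/Q) = (-212.316) × (11.5/5856.72) = -0.4168…

-0.42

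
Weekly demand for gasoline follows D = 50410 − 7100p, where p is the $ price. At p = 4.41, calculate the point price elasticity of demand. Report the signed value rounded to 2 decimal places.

dD/dp = −7100. At p = 4.41, D = 50410 − 7100(4.41) = 19099.
Ed = (dD/dp)·(p/D) = −7100 × (4.41/19099) = -1.6394…

-1.64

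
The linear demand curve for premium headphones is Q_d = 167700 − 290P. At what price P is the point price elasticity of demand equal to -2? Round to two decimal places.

385.52

Ed = −290P/(167700 − 290P). Set this equal to -2:
290P = 2·(167700 − 290P) ⇒ 290P(1 + 2) = 2·167700
P = 2·167700 / (290·3) = 385.5172…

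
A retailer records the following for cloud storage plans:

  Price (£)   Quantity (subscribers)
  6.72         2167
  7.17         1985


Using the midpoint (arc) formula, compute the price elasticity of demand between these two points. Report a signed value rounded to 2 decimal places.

-1.35

%ΔQ = (1985 − 2167) / [(2167 + 1985)/2] = -182/2076 = -0.087668…
%ΔP = (7.17 − 6.72) / [(6.72 + 7.17)/2] = 0.45/6.945 = 0.064794…
Arc Ed = %ΔQ / %ΔP = (-182/2076) / (0.45/6.945) = -1.3530…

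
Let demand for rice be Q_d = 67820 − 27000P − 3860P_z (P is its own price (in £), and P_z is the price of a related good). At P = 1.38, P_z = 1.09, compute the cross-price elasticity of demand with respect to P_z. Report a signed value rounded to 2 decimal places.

-0.16

At the given values, Q_d = 67820 − 27000(1.38) − 3860(1.09) = 26352.6.
∂Q_d/∂P_z = -3860.
E = (-3860) × (1.09/26352.6) = -0.1596…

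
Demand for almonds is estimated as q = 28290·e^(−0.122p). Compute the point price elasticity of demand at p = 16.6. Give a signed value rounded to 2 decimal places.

-2.03

dq/dp = −0.122·q = -455.47. At p = 16.6, q = 3733.36.
Ed = (dq/dp)·(p/q) = (-455.47) × (16.6/3733.36) = -2.0252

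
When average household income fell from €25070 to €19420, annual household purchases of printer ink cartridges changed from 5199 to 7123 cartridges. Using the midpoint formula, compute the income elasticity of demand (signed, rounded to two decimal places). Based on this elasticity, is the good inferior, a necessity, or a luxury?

%ΔQ = (7123 − 5199)/[( 5199 + 7123)/2] = 1924/6161 = 0.312286…
%ΔIncome = (19420 − 25070)/[( 25070 + 19420)/2] = -5650/22245 = -0.253989…
E_income = (1924/6161) / (-5650/22245) = -1.2295…
E_income < 0 ⇒ inferior good.

-1.23; inferior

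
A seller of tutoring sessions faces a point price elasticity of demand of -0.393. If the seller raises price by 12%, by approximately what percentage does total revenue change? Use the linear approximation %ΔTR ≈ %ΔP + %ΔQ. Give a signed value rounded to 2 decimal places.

+7.28%

%ΔQ ≈ Ed × %ΔP = (-0.393) × (+12%) = -4.7160%
%ΔTR ≈ %ΔP + %ΔQ = (+12%) + (-4.7160%) = +7.2840%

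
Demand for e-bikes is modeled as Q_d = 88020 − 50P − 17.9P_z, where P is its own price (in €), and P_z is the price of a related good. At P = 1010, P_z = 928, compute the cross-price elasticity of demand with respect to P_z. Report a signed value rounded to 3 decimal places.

At the given values, Q_d = 88020 − 50(1010) − 17.9(928) = 20908.8.
∂Q_d/∂P_z = -17.9.
E = (-17.9) × (928/20908.8) = -0.79445…

-0.794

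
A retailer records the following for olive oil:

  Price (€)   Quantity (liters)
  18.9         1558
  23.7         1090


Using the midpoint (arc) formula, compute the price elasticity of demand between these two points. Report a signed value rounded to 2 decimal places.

%ΔQ = (1090 − 1558) / [(1558 + 1090)/2] = -468/1324 = -0.353474…
%ΔP = (23.7 − 18.9) / [(18.9 + 23.7)/2] = 4.8/21.3 = 0.225352…
Arc Ed = %ΔQ / %ΔP = (-468/1324) / (4.8/21.3) = -1.5685…

-1.57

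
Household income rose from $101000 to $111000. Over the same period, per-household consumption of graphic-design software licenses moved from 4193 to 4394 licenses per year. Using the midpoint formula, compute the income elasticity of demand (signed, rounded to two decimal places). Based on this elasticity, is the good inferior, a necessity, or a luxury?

0.50; necessity

%ΔQ = (4394 − 4193)/[( 4193 + 4394)/2] = 201/4293.5 = 0.046814…
%ΔIncome = (111000 − 101000)/[( 101000 + 111000)/2] = 10000/106000 = 0.094339…
E_income = (201/4293.5) / (10000/106000) = 0.4962…
0 < E_income < 1 ⇒ normal good, necessity.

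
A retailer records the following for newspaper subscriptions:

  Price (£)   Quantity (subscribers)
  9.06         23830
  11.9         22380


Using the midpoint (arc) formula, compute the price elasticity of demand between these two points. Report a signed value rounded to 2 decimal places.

%ΔQ = (22380 − 23830) / [(23830 + 22380)/2] = -1450/23105 = -0.062756…
%ΔP = (11.9 − 9.06) / [(9.06 + 11.9)/2] = 2.84/10.48 = 0.270992…
Arc Ed = %ΔQ / %ΔP = (-1450/23105) / (2.84/10.48) = -0.2315…

-0.23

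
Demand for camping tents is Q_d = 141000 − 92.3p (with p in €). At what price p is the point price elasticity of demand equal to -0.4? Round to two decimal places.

Ed = −92.3p/(141000 − 92.3p). Set this equal to -0.4:
92.3p = 0.4·(141000 − 92.3p) ⇒ 92.3p(1 + 0.4) = 0.4·141000
p = 0.4·141000 / (92.3·1.4) = 436.4649…

436.46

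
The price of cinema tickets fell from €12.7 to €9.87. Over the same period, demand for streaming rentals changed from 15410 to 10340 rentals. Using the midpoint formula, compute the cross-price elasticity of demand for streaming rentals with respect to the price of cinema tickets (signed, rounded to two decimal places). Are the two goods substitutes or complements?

%ΔQ_{streaming rentals} = (10340 − 15410)/avg = -5070/12875 = -0.393786…
%ΔP_{cinema tickets} = (9.87 − 12.7)/avg = -2.83/11.285 = -0.250775…
E_cross = (-5070/12875) / (-2.83/11.285) = 1.5702…
E_cross > 0 ⇒ the goods are substitutes.

1.57; substitutes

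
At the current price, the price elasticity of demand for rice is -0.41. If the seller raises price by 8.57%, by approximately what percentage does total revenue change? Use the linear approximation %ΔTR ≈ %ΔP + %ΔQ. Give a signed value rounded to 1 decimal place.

%ΔQ ≈ Ed × %ΔP = (-0.41) × (+8.57%) = -3.5137%
%ΔTR ≈ %ΔP + %ΔQ = (+8.57%) + (-3.5137%) = +5.0563%

+5.1%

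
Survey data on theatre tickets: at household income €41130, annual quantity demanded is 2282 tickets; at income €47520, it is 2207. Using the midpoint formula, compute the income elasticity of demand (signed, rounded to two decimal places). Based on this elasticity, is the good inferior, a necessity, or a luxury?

-0.23; inferior

%ΔQ = (2207 − 2282)/[( 2282 + 2207)/2] = -75/2244.5 = -0.033415…
%ΔIncome = (47520 − 41130)/[( 41130 + 47520)/2] = 6390/44325 = 0.144162…
E_income = (-75/2244.5) / (6390/44325) = -0.2317…
E_income < 0 ⇒ inferior good.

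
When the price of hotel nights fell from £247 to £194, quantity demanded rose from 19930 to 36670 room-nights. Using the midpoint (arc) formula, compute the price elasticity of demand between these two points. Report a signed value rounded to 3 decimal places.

-2.461

%ΔQ = (36670 − 19930) / [(19930 + 36670)/2] = 16740/28300 = 0.591519…
%ΔP = (194 − 247) / [(247 + 194)/2] = -53/220.5 = -0.240362…
Arc Ed = %ΔQ / %ΔP = (16740/28300) / (-53/220.5) = -2.46094…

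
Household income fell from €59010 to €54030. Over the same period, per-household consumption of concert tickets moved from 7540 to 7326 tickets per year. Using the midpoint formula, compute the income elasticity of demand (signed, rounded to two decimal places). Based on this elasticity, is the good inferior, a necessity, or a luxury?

0.33; necessity

%ΔQ = (7326 − 7540)/[( 7540 + 7326)/2] = -214/7433 = -0.028790…
%ΔIncome = (54030 − 59010)/[( 59010 + 54030)/2] = -4980/56520 = -0.088110…
E_income = (-214/7433) / (-4980/56520) = 0.3267…
0 < E_income < 1 ⇒ normal good, necessity.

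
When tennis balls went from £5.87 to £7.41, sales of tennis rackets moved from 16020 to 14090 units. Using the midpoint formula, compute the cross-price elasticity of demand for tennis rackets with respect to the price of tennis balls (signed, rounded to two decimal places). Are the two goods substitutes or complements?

-0.55; complements

%ΔQ_{tennis rackets} = (14090 − 16020)/avg = -1930/15055 = -0.128196…
%ΔP_{tennis balls} = (7.41 − 5.87)/avg = 1.54/6.64 = 0.231927…
E_cross = (-1930/15055) / (1.54/6.64) = -0.5527…
E_cross < 0 ⇒ the goods are complements.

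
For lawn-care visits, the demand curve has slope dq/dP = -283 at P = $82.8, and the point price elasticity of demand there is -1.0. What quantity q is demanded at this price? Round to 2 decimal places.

Ed = (dq/dP)·(P/q) ⇒ q = (dq/dP)·P/Ed = (-283)·82.8/(-1.0) = 23432.4

23432.40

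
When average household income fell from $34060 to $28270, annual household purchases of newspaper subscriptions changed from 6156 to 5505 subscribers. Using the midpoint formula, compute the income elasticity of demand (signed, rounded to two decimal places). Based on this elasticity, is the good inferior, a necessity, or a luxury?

%ΔQ = (5505 − 6156)/[( 6156 + 5505)/2] = -651/5830.5 = -0.111654…
%ΔIncome = (28270 − 34060)/[( 34060 + 28270)/2] = -5790/31165 = -0.185785…
E_income = (-651/5830.5) / (-5790/31165) = 0.6009…
0 < E_income < 1 ⇒ normal good, necessity.

0.60; necessity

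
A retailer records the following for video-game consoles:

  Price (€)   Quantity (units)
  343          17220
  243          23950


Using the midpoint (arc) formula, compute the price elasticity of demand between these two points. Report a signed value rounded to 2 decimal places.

-0.96

%ΔQ = (23950 − 17220) / [(17220 + 23950)/2] = 6730/20585 = 0.326937…
%ΔP = (243 − 343) / [(343 + 243)/2] = -100/293 = -0.341296…
Arc Ed = %ΔQ / %ΔP = (6730/20585) / (-100/293) = -0.9579…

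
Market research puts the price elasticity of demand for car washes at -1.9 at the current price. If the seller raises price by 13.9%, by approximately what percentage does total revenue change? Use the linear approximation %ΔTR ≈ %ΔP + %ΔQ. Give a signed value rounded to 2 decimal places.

%ΔQ ≈ Ed × %ΔP = (-1.9) × (+13.9%) = -26.4100%
%ΔTR ≈ %ΔP + %ΔQ = (+13.9%) + (-26.4100%) = -12.5100%

-12.51%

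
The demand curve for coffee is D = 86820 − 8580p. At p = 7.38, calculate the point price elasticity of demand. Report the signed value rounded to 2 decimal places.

dD/dp = −8580. At p = 7.38, D = 86820 − 8580(7.38) = 23499.6.
Ed = (dD/dp)·(p/D) = −8580 × (7.38/23499.6) = -2.6945…

-2.69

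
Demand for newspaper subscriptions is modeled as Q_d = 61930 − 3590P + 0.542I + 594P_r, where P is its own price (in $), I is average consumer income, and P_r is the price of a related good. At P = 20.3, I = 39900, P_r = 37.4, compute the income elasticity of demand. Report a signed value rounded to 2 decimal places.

At the given values, Q_d = 61930 − 3590(20.3) + 0.542(39900) + 594(37.4) = 32894.4.
∂Q_d/∂I = 0.542.
E = (0.542) × (39900/32894.4) = 0.6574…

0.66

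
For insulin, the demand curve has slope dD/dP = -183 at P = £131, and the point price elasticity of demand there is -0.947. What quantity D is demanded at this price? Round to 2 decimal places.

Ed = (dD/dP)·(P/D) ⇒ D = (dD/dP)·P/Ed = (-183)·131/(-0.947) = 25314.6779…

25314.68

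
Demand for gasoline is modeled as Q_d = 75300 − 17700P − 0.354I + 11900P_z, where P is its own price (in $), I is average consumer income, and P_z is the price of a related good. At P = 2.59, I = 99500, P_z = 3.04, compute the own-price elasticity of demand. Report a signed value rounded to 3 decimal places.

At the given values, Q_d = 75300 − 17700(2.59) − 0.354(99500) + 11900(3.04) = 30410.
∂Q_d/∂P = −17700.
E = (-17700) × (2.59/30410) = -1.50749…

-1.507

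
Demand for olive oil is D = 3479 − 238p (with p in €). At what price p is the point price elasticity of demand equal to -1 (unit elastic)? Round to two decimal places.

Ed = −238p/(3479 − 238p). Set this equal to -1:
238p = 1·(3479 − 238p) ⇒ 238p(1 + 1) = 1·3479
p = 1·3479 / (238·2) = 7.3088…

7.31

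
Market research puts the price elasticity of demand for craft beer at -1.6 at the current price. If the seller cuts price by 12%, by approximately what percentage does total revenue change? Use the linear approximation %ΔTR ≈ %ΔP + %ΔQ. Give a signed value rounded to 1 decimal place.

+7.2%

%ΔQ ≈ Ed × %ΔP = (-1.6) × (-12%) = +19.2000%
%ΔTR ≈ %ΔP + %ΔQ = (-12%) + (+19.2000%) = +7.2000%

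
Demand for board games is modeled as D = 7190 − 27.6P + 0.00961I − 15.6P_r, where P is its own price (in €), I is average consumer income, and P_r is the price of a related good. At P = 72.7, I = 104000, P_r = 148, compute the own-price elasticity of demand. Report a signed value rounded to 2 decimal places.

At the given values, D = 7190 − 27.6(72.7) + 0.00961(104000) − 15.6(148) = 3874.12.
∂D/∂P = −27.6.
E = (-27.6) × (72.7/3874.12) = -0.5179…

-0.52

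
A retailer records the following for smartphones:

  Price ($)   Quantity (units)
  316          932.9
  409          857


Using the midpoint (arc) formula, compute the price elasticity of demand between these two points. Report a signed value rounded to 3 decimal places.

%ΔQ = (857 − 932.9) / [(932.9 + 857)/2] = -75.9/894.95 = -0.084809…
%ΔP = (409 − 316) / [(316 + 409)/2] = 93/362.5 = 0.256551…
Arc Ed = %ΔQ / %ΔP = (-75.9/894.95) / (93/362.5) = -0.33057…

-0.331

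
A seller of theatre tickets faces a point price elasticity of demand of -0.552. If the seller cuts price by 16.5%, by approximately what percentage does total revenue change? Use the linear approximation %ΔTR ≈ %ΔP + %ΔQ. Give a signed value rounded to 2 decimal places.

%ΔQ ≈ Ed × %ΔP = (-0.552) × (-16.5%) = +9.1080%
%ΔTR ≈ %ΔP + %ΔQ = (-16.5%) + (+9.1080%) = -7.3920%

-7.39%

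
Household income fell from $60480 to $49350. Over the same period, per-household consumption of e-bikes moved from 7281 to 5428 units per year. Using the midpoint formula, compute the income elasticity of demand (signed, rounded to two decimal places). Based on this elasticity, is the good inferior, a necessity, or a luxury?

%ΔQ = (5428 − 7281)/[( 7281 + 5428)/2] = -1853/6354.5 = -0.291604…
%ΔIncome = (49350 − 60480)/[( 60480 + 49350)/2] = -11130/54915 = -0.202676…
E_income = (-1853/6354.5) / (-11130/54915) = 1.4387…
E_income > 1 ⇒ normal good, luxury.

1.44; luxury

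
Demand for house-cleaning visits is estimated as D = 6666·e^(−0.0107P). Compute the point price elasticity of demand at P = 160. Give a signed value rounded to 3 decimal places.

-1.712

dD/dP = −0.0107·D = -12.8747. At P = 160, D = 1203.24.
Ed = (dD/dP)·(P/D) = (-12.8747) × (160/1203.24) = -1.712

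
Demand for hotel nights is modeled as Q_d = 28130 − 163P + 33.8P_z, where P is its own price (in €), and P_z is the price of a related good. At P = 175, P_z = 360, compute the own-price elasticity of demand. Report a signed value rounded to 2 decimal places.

-2.42

At the given values, Q_d = 28130 − 163(175) + 33.8(360) = 11773.
∂Q_d/∂P = −163.
E = (-163) × (175/11773) = -2.4229…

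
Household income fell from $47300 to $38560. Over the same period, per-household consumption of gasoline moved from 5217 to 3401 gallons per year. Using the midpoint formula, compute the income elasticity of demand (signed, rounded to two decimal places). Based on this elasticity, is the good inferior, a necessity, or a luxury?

%ΔQ = (3401 − 5217)/[( 5217 + 3401)/2] = -1816/4309 = -0.421443…
%ΔIncome = (38560 − 47300)/[( 47300 + 38560)/2] = -8740/42930 = -0.203587…
E_income = (-1816/4309) / (-8740/42930) = 2.0700…
E_income > 1 ⇒ normal good, luxury.

2.07; luxury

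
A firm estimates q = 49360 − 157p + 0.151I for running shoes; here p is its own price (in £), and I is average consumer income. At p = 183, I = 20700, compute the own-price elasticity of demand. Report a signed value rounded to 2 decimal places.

-1.21

At the given values, q = 49360 − 157(183) + 0.151(20700) = 23754.7.
∂q/∂p = −157.
E = (-157) × (183/23754.7) = -1.2094…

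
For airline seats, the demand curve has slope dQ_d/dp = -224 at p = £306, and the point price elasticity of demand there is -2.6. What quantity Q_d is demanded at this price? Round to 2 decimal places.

26363.08

Ed = (dQ_d/dp)·(p/Q_d) ⇒ Q_d = (dQ_d/dp)·p/Ed = (-224)·306/(-2.6) = 26363.0769…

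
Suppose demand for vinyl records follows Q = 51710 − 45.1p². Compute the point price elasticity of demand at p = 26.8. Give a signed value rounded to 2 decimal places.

-3.35

dQ/dp = −2·45.1·p = -2417.36. At p = 26.8, Q = 19317.376.
Ed = (dQ/dp)·(p/Q) = (-2417.36) × (26.8/19317.376) = -3.3537…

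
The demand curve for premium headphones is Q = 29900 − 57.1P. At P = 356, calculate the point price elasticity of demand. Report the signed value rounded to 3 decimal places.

-2.124

dQ/dP = −57.1. At P = 356, Q = 29900 − 57.1(356) = 9572.4.
Ed = (dQ/dP)·(P/Q) = −57.1 × (356/9572.4) = -2.12356…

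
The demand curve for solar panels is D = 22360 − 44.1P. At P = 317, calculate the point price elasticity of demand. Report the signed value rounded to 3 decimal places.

-1.668

dD/dP = −44.1. At P = 317, D = 22360 − 44.1(317) = 8380.3.
Ed = (dD/dP)·(P/D) = −44.1 × (317/8380.3) = -1.66816…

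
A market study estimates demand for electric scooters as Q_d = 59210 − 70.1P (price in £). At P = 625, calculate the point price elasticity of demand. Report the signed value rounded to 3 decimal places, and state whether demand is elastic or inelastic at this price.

dQ_d/dP = −70.1. At P = 625, Q_d = 59210 − 70.1(625) = 15397.5.
Ed = (dQ_d/dP)·(P/Q_d) = −70.1 × (625/15397.5) = -2.84542…
|Ed| = 2.845 > 1, so demand is elastic.

-2.845; elastic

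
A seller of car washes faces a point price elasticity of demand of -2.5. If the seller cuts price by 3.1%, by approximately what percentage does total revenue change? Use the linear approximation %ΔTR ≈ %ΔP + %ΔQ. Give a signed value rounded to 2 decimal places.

%ΔQ ≈ Ed × %ΔP = (-2.5) × (-3.1%) = +7.7500%
%ΔTR ≈ %ΔP + %ΔQ = (-3.1%) + (+7.7500%) = +4.6500%

+4.65%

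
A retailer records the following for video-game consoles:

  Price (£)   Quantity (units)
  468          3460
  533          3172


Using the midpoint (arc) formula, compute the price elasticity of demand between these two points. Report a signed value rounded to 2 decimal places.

%ΔQ = (3172 − 3460) / [(3460 + 3172)/2] = -288/3316 = -0.086851…
%ΔP = (533 − 468) / [(468 + 533)/2] = 65/500.5 = 0.129870…
Arc Ed = %ΔQ / %ΔP = (-288/3316) / (65/500.5) = -0.6687…

-0.67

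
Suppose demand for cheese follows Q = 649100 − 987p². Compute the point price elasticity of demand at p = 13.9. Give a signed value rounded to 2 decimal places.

-0.83

dQ/dp = −2·987·p = -27438.6. At p = 13.9, Q = 458401.73.
Ed = (dQ/dp)·(p/Q) = (-27438.6) × (13.9/458401.73) = -0.8320…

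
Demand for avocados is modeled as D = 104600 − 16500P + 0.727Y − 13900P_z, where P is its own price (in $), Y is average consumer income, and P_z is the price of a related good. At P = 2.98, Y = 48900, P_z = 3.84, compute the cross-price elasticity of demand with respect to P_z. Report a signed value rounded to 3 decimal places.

At the given values, D = 104600 − 16500(2.98) + 0.727(48900) − 13900(3.84) = 37604.3.
∂D/∂P_z = -13900.
E = (-13900) × (3.84/37604.3) = -1.41941…

-1.419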